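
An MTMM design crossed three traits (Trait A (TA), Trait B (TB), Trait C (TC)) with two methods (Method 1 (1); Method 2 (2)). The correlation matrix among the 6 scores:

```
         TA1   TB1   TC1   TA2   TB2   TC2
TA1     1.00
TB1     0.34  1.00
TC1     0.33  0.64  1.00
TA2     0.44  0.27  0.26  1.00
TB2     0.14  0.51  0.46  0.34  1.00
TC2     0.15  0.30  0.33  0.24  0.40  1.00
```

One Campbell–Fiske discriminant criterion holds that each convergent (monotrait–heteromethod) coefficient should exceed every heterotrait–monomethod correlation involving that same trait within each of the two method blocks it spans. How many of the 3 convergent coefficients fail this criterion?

Checking each validity diagonal entry against its comparison values:
TA (methods 1·2): 0.44 vs {0.34, 0.34, 0.33, 0.24} → pass.
TB (methods 1·2): 0.51 vs {0.34, 0.34, 0.64, 0.40} → fail.
TC (methods 1·2): 0.33 vs {0.33, 0.24, 0.64, 0.40} → fail.
2 of 3 fail.

2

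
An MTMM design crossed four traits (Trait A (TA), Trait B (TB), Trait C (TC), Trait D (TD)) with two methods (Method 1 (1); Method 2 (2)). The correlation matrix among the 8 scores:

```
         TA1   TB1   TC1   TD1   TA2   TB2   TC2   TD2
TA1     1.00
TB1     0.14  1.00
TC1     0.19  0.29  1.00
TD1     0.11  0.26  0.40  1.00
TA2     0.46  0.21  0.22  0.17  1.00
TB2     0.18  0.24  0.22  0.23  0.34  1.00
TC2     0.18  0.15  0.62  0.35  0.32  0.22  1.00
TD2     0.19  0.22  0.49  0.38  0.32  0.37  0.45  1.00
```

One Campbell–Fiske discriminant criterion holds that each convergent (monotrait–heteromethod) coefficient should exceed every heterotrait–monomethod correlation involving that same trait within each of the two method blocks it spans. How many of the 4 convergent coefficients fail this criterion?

2

Convergent coefficients and their comparison sets:
TA (methods 1·2): 0.46 vs {0.14, 0.34, 0.19, 0.32, 0.11, 0.32} → pass.
TB (methods 1·2): 0.24 vs {0.14, 0.34, 0.29, 0.22, 0.26, 0.37} → fail.
TC (methods 1·2): 0.62 vs {0.19, 0.32, 0.29, 0.22, 0.40, 0.45} → pass.
TD (methods 1·2): 0.38 vs {0.11, 0.32, 0.26, 0.37, 0.40, 0.45} → fail.
2 of 4 fail.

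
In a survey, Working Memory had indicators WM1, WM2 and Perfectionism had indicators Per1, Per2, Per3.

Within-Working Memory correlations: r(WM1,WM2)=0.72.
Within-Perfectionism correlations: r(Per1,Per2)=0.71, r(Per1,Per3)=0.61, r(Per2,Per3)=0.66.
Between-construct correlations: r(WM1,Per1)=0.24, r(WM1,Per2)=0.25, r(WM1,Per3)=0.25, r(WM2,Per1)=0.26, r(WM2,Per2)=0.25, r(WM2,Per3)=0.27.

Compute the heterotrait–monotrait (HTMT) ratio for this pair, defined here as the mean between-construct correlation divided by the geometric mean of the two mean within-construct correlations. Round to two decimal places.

Mean heterotrait r = 1.52/6 = 0.2533.
Mean within-WM = 0.72/1 = 0.7200; mean within-Per = 1.98/3 = 0.6600.
Geometric mean = √(0.7200 × 0.6600) = 0.6893.
HTMT = 0.2533 / 0.6893 = 0.37.

0.37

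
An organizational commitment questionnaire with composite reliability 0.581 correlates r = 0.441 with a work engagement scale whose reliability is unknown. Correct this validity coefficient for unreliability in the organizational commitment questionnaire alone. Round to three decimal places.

0.579

Single correction: r_c = r_obs / √r_xx = 0.441 / √0.581 = 0.441 / 0.7622 ≈ 0.579.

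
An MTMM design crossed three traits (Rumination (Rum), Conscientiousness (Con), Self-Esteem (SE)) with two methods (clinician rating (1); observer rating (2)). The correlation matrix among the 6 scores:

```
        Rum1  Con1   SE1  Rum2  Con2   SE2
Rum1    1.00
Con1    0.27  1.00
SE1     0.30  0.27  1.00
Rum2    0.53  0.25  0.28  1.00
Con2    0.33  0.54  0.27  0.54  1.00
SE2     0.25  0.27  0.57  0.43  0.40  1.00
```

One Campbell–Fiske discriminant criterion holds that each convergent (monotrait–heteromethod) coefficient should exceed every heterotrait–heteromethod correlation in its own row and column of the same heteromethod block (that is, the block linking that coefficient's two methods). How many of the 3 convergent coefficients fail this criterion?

Convergent coefficients and their comparison sets:
Rum (methods 1·2): 0.53 vs {0.33, 0.25, 0.25, 0.28} → pass.
Con (methods 1·2): 0.54 vs {0.25, 0.33, 0.27, 0.27} → pass.
SE (methods 1·2): 0.57 vs {0.28, 0.25, 0.27, 0.27} → pass.
0 of 3 fail.

0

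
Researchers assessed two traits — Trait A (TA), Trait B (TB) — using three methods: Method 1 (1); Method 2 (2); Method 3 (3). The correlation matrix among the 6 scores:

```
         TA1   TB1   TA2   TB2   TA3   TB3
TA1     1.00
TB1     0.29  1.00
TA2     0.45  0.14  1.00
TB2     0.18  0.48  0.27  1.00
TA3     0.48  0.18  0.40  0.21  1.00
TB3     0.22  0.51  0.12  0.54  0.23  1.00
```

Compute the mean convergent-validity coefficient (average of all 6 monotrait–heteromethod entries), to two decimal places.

Convergent values: 0.45, 0.48, 0.40, 0.48, 0.51, 0.54; mean = 2.86/6 = 0.48.

0.48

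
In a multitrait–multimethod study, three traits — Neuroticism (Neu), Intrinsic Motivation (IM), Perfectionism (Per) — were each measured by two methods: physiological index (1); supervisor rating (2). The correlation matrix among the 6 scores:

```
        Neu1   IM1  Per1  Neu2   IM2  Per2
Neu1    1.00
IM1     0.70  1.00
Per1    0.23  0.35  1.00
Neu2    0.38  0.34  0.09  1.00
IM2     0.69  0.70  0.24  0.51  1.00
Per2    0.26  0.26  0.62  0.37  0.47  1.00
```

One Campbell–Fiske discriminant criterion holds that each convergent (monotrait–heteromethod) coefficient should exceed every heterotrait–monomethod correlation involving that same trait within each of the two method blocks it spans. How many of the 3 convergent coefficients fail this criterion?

2

Each convergent coefficient versus the relevant comparison correlations:
Neu (methods 1·2): 0.38 vs {0.70, 0.51, 0.23, 0.37} → fail.
IM (methods 1·2): 0.70 vs {0.70, 0.51, 0.35, 0.47} → fail.
Per (methods 1·2): 0.62 vs {0.23, 0.37, 0.35, 0.47} → pass.
2 of 3 fail.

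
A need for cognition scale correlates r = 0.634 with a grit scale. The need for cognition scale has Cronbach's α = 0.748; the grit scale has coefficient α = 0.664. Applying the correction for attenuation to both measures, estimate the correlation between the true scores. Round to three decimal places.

0.900

r_true = r_obs / √(r_xx · r_yy) = 0.634 / √(0.748 × 0.664) = 0.634 / √0.496672 = 0.634 / 0.7047 ≈ 0.900.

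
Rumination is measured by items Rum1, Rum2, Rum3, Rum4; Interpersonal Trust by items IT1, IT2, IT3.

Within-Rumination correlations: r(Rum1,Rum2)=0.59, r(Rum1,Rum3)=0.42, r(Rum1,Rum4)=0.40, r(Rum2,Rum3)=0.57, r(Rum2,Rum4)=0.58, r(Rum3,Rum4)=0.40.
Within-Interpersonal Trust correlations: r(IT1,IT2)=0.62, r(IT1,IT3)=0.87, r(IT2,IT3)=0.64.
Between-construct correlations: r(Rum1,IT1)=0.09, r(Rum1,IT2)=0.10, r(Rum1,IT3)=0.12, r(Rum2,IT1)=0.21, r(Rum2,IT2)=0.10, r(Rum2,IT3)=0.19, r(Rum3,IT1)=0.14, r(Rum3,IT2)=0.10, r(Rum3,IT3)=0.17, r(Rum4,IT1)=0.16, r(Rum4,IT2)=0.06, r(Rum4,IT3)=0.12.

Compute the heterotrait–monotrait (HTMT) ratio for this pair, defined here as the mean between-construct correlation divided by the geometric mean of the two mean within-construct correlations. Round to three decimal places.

Between-construct mean = 1.56/12 = 0.1300.
Mean within-Rum = 2.96/6 = 0.4933; mean within-IT = 2.13/3 = 0.7100.
Geometric mean = √(0.4933 × 0.7100) = 0.5918.
HTMT = 0.1300 / 0.5918 = 0.220.

0.220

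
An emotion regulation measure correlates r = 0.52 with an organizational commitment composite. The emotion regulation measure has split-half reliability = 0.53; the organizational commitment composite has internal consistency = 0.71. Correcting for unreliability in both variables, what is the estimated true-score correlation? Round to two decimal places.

0.85

r_true = r_obs / √(r_xx · r_yy) = 0.52 / √(0.53 × 0.71) = 0.52 / √0.3763 = 0.52 / 0.6134 ≈ 0.85.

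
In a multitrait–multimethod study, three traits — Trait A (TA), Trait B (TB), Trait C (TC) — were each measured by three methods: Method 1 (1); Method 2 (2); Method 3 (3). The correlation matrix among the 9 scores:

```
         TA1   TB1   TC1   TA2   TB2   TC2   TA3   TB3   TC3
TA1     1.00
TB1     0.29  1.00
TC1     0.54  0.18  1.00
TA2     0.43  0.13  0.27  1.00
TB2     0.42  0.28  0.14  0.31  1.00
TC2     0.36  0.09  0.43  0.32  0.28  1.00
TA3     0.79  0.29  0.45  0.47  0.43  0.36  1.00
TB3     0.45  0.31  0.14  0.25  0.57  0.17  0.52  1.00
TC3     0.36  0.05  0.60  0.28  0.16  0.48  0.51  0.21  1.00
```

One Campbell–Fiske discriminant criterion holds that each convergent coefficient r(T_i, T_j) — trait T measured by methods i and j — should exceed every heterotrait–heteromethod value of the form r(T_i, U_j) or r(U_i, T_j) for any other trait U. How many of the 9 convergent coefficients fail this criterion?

Each convergent coefficient versus the relevant comparison correlations:
TA (methods 1·2): 0.43 vs {0.42, 0.13, 0.36, 0.27} → pass.
TA (methods 1·3): 0.79 vs {0.45, 0.29, 0.36, 0.45} → pass.
TA (methods 2·3): 0.47 vs {0.25, 0.43, 0.28, 0.36} → pass.
TB (methods 1·2): 0.28 vs {0.13, 0.42, 0.09, 0.14} → fail.
TB (methods 1·3): 0.31 vs {0.29, 0.45, 0.05, 0.14} → fail.
TB (methods 2·3): 0.57 vs {0.43, 0.25, 0.16, 0.17} → pass.
TC (methods 1·2): 0.43 vs {0.27, 0.36, 0.14, 0.09} → pass.
TC (methods 1·3): 0.60 vs {0.45, 0.36, 0.14, 0.05} → pass.
TC (methods 2·3): 0.48 vs {0.36, 0.28, 0.17, 0.16} → pass.
2 of 9 fail.

2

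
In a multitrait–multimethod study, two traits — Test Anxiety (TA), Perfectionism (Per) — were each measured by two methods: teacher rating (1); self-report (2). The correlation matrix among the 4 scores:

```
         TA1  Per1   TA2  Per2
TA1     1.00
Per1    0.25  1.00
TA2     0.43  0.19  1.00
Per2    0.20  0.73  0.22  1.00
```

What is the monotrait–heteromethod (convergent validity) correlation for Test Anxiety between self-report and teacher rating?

0.43

Same trait (TA), different methods: r(TA2, TA1) = 0.43.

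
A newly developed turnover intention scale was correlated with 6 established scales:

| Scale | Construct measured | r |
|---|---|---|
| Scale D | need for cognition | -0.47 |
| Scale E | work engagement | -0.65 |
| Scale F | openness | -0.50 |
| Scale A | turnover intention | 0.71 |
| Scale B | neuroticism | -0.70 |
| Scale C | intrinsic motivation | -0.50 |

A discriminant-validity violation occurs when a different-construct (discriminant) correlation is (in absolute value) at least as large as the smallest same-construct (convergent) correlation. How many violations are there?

Convergent (same construct = turnover intention): Scale A.
Smallest convergent = 0.71. Discriminant |r|: 0.47, 0.65, 0.50, 0.70, 0.50; count ≥ 0.71 → 0.

0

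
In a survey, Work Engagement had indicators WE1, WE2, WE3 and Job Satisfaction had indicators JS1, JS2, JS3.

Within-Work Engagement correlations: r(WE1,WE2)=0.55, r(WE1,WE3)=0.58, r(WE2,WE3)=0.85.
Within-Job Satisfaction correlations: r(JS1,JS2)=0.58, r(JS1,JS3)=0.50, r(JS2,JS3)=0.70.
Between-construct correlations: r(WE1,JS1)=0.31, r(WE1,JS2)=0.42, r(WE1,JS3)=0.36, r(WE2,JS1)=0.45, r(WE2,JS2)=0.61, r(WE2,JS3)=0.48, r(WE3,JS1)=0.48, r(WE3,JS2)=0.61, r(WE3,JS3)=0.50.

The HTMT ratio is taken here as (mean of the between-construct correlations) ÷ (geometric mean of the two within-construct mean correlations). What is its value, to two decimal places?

0.75

Between-construct mean = 4.22/9 = 0.4689.
Mean within-WE = 1.98/3 = 0.6600; mean within-JS = 1.78/3 = 0.5933.
Geometric mean = √(0.6600 × 0.5933) = 0.6258.
HTMT = 0.4689 / 0.6258 = 0.75.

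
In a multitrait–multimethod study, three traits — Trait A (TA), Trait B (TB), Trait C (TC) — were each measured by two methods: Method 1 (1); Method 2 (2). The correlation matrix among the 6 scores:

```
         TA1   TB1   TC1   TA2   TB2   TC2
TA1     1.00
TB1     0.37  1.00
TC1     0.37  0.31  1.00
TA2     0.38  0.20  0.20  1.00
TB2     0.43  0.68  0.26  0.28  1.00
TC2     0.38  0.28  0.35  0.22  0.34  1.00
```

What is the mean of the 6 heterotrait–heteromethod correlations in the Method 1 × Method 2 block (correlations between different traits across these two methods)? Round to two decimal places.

0.29

HTHM values (method 1 × method 2): 0.43, 0.38, 0.20, 0.28, 0.20, 0.26; mean = 1.75/6 = 0.29.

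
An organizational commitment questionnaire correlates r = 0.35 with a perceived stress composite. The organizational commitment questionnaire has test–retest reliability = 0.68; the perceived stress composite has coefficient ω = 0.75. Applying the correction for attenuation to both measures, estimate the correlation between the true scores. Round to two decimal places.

0.49

r_true = r_obs / √(r_xx · r_yy) = 0.35 / √(0.68 × 0.75) = 0.35 / √0.5100 = 0.35 / 0.7141 ≈ 0.49.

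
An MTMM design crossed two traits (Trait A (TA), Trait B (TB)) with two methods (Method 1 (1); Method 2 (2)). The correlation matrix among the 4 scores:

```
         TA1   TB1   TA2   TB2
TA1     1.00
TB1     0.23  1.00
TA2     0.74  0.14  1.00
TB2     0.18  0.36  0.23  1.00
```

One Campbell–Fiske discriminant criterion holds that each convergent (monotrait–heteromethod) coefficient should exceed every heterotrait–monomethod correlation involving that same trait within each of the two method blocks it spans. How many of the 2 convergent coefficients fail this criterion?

Convergent coefficients and their comparison sets:
TA (methods 1·2): 0.74 vs {0.23, 0.23} → pass.
TB (methods 1·2): 0.36 vs {0.23, 0.23} → pass.
0 of 2 fail.

0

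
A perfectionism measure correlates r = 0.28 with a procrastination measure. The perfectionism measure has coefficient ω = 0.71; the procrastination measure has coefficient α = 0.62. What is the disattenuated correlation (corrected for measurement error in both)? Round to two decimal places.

r_true = r_obs / √(r_xx · r_yy) = 0.28 / √(0.71 × 0.62) = 0.28 / √0.4402 = 0.28 / 0.6635 ≈ 0.42.

0.42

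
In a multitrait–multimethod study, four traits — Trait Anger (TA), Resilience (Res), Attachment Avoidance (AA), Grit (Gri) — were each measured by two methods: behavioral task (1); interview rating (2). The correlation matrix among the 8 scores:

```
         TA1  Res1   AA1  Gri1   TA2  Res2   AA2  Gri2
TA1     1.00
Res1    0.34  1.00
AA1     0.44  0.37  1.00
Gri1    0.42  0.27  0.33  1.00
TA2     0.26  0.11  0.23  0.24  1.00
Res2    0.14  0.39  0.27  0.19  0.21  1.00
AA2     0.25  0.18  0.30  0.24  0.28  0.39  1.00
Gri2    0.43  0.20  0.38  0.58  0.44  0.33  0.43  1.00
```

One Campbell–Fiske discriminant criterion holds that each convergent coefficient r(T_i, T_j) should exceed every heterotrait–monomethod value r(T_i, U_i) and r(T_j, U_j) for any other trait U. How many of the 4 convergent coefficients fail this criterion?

Checking each validity diagonal entry against its comparison values:
TA (methods 1·2): 0.26 vs {0.34, 0.21, 0.44, 0.28, 0.42, 0.44} → fail.
Res (methods 1·2): 0.39 vs {0.34, 0.21, 0.37, 0.39, 0.27, 0.33} → fail.
AA (methods 1·2): 0.30 vs {0.44, 0.28, 0.37, 0.39, 0.33, 0.43} → fail.
Gri (methods 1·2): 0.58 vs {0.42, 0.44, 0.27, 0.33, 0.33, 0.43} → pass.
3 of 4 fail.

3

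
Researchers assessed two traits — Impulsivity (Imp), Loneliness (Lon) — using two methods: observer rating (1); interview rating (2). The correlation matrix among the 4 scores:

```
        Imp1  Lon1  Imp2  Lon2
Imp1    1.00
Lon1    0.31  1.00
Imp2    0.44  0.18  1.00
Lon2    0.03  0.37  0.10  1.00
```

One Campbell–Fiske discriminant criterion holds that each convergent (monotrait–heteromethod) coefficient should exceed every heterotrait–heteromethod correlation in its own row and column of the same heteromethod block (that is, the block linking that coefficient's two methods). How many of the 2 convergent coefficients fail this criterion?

0

Checking each validity diagonal entry against its comparison values:
Imp (methods 1·2): 0.44 vs {0.03, 0.18} → pass.
Lon (methods 1·2): 0.37 vs {0.18, 0.03} → pass.
0 of 2 fail.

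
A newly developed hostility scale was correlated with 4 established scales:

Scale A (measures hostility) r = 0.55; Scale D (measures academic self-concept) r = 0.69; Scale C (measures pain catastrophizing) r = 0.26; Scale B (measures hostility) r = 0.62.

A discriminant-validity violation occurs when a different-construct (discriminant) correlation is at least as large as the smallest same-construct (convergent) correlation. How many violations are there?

1

Convergent (same construct = hostility): Scale A, Scale B.
Smallest convergent = 0.55. Discriminant values: 0.69, 0.26; count ≥ 0.55 → 1.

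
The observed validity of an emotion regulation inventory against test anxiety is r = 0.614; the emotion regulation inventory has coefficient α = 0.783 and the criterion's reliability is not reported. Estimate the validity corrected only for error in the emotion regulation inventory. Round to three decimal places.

0.694

Single correction: r_c = r_obs / √r_xx = 0.614 / √0.783 = 0.614 / 0.8849 ≈ 0.694.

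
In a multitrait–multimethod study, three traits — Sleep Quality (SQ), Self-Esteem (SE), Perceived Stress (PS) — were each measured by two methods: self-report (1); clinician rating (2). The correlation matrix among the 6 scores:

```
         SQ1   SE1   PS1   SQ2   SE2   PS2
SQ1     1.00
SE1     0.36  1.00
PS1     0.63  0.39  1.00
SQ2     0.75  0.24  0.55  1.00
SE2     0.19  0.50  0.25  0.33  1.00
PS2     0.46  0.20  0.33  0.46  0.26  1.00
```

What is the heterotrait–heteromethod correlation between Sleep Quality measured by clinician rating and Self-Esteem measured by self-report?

0.24

Different traits and methods: r(SQ2, SE1) = 0.24.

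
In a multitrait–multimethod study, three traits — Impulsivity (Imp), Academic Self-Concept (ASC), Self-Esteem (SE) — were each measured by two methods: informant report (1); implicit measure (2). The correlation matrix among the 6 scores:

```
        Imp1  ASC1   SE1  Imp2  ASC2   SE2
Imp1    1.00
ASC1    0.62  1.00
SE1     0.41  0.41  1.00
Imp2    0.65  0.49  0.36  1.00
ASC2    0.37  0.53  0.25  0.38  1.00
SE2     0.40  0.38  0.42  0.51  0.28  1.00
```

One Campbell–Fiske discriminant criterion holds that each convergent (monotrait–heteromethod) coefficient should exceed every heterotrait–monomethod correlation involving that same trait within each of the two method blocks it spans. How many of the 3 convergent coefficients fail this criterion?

2

Checking each validity diagonal entry against its comparison values:
Imp (methods 1·2): 0.65 vs {0.62, 0.38, 0.41, 0.51} → pass.
ASC (methods 1·2): 0.53 vs {0.62, 0.38, 0.41, 0.28} → fail.
SE (methods 1·2): 0.42 vs {0.41, 0.51, 0.41, 0.28} → fail.
2 of 3 fail.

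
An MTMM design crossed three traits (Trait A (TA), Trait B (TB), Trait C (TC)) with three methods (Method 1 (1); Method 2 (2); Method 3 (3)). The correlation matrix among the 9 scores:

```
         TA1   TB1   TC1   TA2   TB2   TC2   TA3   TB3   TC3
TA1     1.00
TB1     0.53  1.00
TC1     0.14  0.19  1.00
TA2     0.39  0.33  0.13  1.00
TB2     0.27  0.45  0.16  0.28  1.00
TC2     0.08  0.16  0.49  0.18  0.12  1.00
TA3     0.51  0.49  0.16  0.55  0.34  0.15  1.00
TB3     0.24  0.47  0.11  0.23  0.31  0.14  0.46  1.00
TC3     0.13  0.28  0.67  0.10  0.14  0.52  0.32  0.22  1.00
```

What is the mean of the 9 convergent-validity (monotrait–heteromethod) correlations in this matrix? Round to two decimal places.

Convergent values: 0.39, 0.51, 0.55, 0.45, 0.47, 0.31, 0.49, 0.67, 0.52; mean = 4.36/9 = 0.48.

0.48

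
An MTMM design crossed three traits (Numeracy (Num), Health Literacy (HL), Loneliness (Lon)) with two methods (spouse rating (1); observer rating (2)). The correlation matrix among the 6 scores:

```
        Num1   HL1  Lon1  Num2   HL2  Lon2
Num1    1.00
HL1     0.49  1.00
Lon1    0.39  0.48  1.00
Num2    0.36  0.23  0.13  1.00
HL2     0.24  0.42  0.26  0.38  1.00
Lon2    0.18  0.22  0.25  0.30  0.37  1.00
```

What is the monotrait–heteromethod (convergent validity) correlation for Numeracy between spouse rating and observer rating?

0.36

Same trait (Num), different methods: r(Num1, Num2) = 0.36.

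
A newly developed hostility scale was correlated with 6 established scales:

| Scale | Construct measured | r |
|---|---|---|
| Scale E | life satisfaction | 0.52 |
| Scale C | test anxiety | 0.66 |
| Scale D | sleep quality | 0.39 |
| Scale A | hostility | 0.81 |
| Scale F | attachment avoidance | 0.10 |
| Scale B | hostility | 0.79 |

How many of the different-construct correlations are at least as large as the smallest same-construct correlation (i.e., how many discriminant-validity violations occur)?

Convergent (same construct = hostility): Scale A, Scale B.
Smallest convergent = 0.79. Discriminant values: 0.52, 0.66, 0.39, 0.10; count ≥ 0.79 → 0.

0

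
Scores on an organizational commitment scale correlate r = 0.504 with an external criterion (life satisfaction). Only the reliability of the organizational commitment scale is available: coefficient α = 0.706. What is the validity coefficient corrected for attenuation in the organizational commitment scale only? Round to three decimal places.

Single correction: r_c = r_obs / √r_xx = 0.504 / √0.706 = 0.504 / 0.8402 ≈ 0.600.

0.600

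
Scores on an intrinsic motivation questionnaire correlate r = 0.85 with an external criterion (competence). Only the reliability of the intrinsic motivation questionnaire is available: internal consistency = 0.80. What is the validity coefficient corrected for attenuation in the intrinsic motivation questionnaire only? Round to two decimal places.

0.95

Single correction: r_c = r_obs / √r_xx = 0.85 / √0.80 = 0.85 / 0.8944 ≈ 0.95.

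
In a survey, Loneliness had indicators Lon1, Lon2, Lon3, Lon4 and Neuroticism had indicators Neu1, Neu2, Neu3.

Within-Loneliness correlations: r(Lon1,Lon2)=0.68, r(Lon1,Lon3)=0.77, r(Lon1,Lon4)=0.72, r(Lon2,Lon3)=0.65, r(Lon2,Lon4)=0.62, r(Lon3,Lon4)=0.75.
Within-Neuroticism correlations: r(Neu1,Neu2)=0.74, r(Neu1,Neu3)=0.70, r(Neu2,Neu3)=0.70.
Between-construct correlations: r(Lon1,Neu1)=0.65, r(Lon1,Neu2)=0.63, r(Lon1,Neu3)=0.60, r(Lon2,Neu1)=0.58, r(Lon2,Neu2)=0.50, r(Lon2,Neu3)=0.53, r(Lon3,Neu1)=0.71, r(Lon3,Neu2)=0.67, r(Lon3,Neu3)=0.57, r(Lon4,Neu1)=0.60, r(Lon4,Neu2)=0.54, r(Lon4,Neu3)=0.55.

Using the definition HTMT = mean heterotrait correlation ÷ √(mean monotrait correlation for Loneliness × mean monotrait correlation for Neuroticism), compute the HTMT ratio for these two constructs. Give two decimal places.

0.84

Mean between = 7.13/12 = 0.5942.
Mean within-Lon = 4.19/6 = 0.6983; mean within-Neu = 2.14/3 = 0.7133.
Geometric mean = √(0.6983 × 0.7133) = 0.7058.
HTMT = 0.5942 / 0.7058 = 0.84.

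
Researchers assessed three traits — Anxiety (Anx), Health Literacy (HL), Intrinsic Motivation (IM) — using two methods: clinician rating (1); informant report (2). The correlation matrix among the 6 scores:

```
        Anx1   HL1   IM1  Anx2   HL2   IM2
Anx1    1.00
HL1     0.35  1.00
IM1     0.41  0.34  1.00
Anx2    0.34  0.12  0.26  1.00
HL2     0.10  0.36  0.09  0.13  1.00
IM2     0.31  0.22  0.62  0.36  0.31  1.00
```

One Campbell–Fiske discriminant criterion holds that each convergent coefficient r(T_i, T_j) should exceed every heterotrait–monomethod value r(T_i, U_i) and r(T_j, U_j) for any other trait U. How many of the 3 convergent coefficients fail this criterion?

1

Checking each validity diagonal entry against its comparison values:
Anx (methods 1·2): 0.34 vs {0.35, 0.13, 0.41, 0.36} → fail.
HL (methods 1·2): 0.36 vs {0.35, 0.13, 0.34, 0.31} → pass.
IM (methods 1·2): 0.62 vs {0.41, 0.36, 0.34, 0.31} → pass.
1 of 3 fail.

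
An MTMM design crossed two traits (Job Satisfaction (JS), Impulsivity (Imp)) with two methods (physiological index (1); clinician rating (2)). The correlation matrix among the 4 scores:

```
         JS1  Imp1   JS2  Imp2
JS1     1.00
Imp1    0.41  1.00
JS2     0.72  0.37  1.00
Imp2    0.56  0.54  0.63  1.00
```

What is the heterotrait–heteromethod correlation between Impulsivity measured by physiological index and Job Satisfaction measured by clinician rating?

Different traits and methods: r(Imp1, JS2) = 0.37.

0.37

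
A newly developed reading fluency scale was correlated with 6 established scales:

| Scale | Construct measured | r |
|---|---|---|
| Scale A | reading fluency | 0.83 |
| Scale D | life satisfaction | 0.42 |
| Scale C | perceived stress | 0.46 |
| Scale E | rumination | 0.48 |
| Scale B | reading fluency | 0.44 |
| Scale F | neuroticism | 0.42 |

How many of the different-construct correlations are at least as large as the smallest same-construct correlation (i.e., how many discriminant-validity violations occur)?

Convergent (same construct = reading fluency): Scale A, Scale B.
Smallest convergent = 0.44. Discriminant values: 0.42, 0.46, 0.48, 0.42; count ≥ 0.44 → 2.

2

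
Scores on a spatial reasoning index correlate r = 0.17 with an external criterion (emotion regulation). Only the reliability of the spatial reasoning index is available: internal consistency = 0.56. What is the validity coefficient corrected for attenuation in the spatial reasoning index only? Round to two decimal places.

Single correction: r_c = r_obs / √r_xx = 0.17 / √0.56 = 0.17 / 0.7483 ≈ 0.23.

0.23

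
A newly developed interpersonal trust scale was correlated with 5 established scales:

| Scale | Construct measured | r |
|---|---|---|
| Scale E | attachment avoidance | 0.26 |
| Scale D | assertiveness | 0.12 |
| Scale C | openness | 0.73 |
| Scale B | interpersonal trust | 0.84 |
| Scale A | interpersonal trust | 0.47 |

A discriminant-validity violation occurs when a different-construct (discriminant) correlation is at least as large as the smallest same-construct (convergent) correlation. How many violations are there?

Convergent (same construct = interpersonal trust): Scale B, Scale A.
Smallest convergent = 0.47. Discriminant values: 0.26, 0.12, 0.73; count ≥ 0.47 → 1.

1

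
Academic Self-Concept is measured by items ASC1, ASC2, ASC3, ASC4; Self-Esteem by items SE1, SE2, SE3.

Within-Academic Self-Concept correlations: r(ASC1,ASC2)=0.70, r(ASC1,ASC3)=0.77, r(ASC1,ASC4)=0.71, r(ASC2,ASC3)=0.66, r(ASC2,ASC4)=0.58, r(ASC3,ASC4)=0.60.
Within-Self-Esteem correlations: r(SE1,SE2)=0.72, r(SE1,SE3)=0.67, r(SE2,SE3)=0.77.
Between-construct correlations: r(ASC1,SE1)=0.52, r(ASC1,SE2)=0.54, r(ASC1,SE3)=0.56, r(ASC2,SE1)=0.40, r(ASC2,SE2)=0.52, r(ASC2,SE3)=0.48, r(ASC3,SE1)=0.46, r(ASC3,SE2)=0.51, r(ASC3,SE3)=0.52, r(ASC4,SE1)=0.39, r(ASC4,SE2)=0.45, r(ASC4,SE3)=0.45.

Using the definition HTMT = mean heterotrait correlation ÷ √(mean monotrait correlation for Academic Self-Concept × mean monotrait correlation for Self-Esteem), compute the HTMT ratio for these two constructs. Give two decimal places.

Mean heterotrait r = 5.80/12 = 0.4833.
Mean within-ASC = 4.02/6 = 0.6700; mean within-SE = 2.16/3 = 0.7200.
Geometric mean = √(0.6700 × 0.7200) = 0.6946.
HTMT = 0.4833 / 0.6946 = 0.70.

0.70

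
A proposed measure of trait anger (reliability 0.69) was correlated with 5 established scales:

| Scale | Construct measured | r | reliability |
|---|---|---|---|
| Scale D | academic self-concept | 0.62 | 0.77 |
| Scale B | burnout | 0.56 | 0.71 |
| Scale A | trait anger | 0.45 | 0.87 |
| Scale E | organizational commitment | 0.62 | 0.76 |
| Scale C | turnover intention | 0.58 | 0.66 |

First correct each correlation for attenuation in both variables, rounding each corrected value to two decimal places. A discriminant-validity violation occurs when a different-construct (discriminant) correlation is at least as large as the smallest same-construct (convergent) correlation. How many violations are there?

Disattenuated r (r / √(r_scale · r_new)):
  Scale D (disc): 0.62 / √(0.77·0.69) = 0.85
  Scale B (disc): 0.56 / √(0.71·0.69) = 0.80
  Scale A (conv): 0.45 / √(0.87·0.69) = 0.58
  Scale E (disc): 0.62 / √(0.76·0.69) = 0.86
  Scale C (disc): 0.58 / √(0.66·0.69) = 0.86
Smallest convergent = 0.58. Discriminant values: 0.85, 0.80, 0.86, 0.86; count ≥ 0.58 → 4.

4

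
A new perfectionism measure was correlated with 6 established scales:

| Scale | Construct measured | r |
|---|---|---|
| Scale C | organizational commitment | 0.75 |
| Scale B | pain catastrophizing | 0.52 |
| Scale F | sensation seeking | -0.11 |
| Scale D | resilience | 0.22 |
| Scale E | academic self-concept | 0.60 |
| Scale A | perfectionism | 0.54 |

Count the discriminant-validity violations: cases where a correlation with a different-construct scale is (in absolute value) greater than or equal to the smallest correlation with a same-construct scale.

2

Convergent (same construct = perfectionism): Scale A.
Smallest convergent = 0.54. Discriminant |r|: 0.75, 0.52, 0.11, 0.22, 0.60; count ≥ 0.54 → 2.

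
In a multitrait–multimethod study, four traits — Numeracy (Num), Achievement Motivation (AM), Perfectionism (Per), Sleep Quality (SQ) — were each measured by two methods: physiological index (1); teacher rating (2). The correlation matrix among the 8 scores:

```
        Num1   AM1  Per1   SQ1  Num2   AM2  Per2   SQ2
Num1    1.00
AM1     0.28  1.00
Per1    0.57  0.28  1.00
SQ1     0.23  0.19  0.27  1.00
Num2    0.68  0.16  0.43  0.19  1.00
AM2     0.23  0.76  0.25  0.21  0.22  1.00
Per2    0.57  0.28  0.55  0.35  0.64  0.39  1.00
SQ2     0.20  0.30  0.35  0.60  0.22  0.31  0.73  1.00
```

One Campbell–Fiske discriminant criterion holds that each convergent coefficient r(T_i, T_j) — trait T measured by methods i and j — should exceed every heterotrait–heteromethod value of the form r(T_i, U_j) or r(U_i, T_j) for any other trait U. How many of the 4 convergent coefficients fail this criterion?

Checking each validity diagonal entry against its comparison values:
Num (methods 1·2): 0.68 vs {0.23, 0.16, 0.57, 0.43, 0.20, 0.19} → pass.
AM (methods 1·2): 0.76 vs {0.16, 0.23, 0.28, 0.25, 0.30, 0.21} → pass.
Per (methods 1·2): 0.55 vs {0.43, 0.57, 0.25, 0.28, 0.35, 0.35} → fail.
SQ (methods 1·2): 0.60 vs {0.19, 0.20, 0.21, 0.30, 0.35, 0.35} → pass.
1 of 4 fail.

1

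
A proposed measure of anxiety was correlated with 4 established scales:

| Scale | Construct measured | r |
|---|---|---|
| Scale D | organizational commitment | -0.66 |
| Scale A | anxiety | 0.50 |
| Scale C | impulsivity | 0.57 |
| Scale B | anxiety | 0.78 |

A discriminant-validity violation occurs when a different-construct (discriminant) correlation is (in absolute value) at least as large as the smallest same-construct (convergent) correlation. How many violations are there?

Convergent (same construct = anxiety): Scale A, Scale B.
Smallest convergent = 0.50. Discriminant |r|: 0.66, 0.57; count ≥ 0.50 → 2.

2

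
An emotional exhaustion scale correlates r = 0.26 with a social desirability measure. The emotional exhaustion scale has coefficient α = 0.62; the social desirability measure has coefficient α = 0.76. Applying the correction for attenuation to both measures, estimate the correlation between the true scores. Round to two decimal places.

r_true = r_obs / √(r_xx · r_yy) = 0.26 / √(0.62 × 0.76) = 0.26 / √0.4712 = 0.26 / 0.6864 ≈ 0.38.

0.38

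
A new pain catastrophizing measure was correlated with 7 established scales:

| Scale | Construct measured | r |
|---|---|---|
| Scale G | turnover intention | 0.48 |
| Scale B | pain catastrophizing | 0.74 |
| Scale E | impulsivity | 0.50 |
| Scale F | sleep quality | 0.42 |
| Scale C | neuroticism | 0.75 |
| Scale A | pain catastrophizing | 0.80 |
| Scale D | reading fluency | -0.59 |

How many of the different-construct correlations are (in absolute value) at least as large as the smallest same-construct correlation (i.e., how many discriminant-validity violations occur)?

Convergent (same construct = pain catastrophizing): Scale B, Scale A.
Smallest convergent = 0.74. Discriminant |r|: 0.48, 0.50, 0.42, 0.75, 0.59; count ≥ 0.74 → 1.

1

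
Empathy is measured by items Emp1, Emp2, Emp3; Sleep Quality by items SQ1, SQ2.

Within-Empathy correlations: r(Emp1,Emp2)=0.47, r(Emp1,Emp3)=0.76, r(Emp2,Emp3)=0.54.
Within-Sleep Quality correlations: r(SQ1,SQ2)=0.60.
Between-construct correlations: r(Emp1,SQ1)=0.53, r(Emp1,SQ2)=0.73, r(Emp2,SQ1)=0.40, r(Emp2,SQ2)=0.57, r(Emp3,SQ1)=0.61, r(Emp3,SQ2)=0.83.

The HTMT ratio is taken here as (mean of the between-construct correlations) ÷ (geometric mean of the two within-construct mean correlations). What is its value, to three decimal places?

Mean between = 3.67/6 = 0.6117.
Mean within-Emp = 1.77/3 = 0.5900; mean within-SQ = 0.60/1 = 0.6000.
Geometric mean = √(0.5900 × 0.6000) = 0.5950.
HTMT = 0.6117 / 0.5950 = 1.028.

1.028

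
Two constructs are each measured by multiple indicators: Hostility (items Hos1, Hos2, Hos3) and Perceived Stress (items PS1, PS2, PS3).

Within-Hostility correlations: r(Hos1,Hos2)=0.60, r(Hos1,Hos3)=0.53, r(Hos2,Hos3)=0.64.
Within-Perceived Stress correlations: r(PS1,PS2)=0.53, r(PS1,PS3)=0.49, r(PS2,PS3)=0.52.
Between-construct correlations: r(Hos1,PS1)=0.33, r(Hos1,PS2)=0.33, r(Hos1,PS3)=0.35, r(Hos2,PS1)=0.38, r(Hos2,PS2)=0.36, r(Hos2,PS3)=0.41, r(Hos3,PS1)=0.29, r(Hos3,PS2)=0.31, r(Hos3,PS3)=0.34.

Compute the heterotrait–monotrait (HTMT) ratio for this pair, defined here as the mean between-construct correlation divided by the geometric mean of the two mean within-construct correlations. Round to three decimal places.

0.626

Mean between = 3.10/9 = 0.3444.
Mean within-Hos = 1.77/3 = 0.5900; mean within-PS = 1.54/3 = 0.5133.
Geometric mean = √(0.5900 × 0.5133) = 0.5503.
HTMT = 0.3444 / 0.5503 = 0.626.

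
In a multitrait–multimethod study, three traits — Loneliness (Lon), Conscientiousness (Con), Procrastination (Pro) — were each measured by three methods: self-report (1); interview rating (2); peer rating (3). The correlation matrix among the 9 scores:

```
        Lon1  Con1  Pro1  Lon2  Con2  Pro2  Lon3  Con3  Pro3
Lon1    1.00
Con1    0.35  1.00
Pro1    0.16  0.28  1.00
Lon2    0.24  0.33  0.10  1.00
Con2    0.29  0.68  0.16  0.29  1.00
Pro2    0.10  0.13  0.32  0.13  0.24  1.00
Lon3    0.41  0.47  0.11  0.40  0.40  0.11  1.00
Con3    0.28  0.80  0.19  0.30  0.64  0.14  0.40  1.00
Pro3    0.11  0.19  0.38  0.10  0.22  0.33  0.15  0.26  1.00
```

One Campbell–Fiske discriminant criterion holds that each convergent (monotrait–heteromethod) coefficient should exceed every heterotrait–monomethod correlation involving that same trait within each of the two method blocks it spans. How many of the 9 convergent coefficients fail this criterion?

2

Checking each validity diagonal entry against its comparison values:
Lon (methods 1·2): 0.24 vs {0.35, 0.29, 0.16, 0.13} → fail.
Lon (methods 1·3): 0.41 vs {0.35, 0.40, 0.16, 0.15} → pass.
Lon (methods 2·3): 0.40 vs {0.29, 0.40, 0.13, 0.15} → fail.
Con (methods 1·2): 0.68 vs {0.35, 0.29, 0.28, 0.24} → pass.
Con (methods 1·3): 0.80 vs {0.35, 0.40, 0.28, 0.26} → pass.
Con (methods 2·3): 0.64 vs {0.29, 0.40, 0.24, 0.26} → pass.
Pro (methods 1·2): 0.32 vs {0.16, 0.13, 0.28, 0.24} → pass.
Pro (methods 1·3): 0.38 vs {0.16, 0.15, 0.28, 0.26} → pass.
Pro (methods 2·3): 0.33 vs {0.13, 0.15, 0.24, 0.26} → pass.
2 of 9 fail.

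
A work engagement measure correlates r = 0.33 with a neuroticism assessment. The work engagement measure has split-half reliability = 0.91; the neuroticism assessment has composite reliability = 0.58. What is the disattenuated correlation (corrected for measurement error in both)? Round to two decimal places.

r_true = r_obs / √(r_xx · r_yy) = 0.33 / √(0.91 × 0.58) = 0.33 / √0.5278 = 0.33 / 0.7265 ≈ 0.45.

0.45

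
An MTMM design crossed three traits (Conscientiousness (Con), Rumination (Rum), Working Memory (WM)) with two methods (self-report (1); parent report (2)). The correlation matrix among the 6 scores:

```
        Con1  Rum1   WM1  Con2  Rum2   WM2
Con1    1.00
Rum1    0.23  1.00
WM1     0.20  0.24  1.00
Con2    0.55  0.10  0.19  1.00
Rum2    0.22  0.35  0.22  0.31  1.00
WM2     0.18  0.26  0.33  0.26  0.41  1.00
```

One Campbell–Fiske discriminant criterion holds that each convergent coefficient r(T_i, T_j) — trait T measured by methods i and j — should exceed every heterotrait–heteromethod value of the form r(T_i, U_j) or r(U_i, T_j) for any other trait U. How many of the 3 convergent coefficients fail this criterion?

0

Checking each validity diagonal entry against its comparison values:
Con (methods 1·2): 0.55 vs {0.22, 0.10, 0.18, 0.19} → pass.
Rum (methods 1·2): 0.35 vs {0.10, 0.22, 0.26, 0.22} → pass.
WM (methods 1·2): 0.33 vs {0.19, 0.18, 0.22, 0.26} → pass.
0 of 3 fail.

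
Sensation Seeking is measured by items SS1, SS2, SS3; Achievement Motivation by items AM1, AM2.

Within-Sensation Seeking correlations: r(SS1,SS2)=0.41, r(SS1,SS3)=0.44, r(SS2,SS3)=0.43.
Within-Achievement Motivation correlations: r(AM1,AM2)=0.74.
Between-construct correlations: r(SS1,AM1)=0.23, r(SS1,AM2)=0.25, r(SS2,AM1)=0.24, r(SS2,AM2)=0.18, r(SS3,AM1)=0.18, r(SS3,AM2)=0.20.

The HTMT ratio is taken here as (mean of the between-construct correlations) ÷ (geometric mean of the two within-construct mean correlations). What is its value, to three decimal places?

Mean heterotrait r = 1.28/6 = 0.2133.
Mean within-SS = 1.28/3 = 0.4267; mean within-AM = 0.74/1 = 0.7400.
Geometric mean = √(0.4267 × 0.7400) = 0.5619.
HTMT = 0.2133 / 0.5619 = 0.380.

0.380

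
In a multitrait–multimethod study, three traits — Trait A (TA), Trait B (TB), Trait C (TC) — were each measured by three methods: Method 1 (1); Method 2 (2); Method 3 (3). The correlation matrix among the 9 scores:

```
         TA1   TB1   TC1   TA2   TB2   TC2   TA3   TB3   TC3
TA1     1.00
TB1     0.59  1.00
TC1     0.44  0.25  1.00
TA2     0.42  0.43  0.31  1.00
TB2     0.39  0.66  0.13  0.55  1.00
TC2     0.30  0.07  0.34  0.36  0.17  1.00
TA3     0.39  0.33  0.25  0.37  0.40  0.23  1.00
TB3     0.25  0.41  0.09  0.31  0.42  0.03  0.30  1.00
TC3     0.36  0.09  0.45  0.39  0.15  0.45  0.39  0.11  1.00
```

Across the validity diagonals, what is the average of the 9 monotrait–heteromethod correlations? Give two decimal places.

Convergent values: 0.42, 0.39, 0.37, 0.66, 0.41, 0.42, 0.34, 0.45, 0.45; mean = 3.91/9 = 0.43.

0.43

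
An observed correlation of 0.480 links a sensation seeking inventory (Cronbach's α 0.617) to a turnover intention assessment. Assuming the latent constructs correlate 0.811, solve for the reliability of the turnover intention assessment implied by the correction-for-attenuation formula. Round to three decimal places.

r_true = r_obs / √(r_xx · r_yy) ⇒ 0.811 = 0.480 / √(0.617 · r_yy).
√(0.617 · r_yy) = 0.480 / 0.811 = 0.5919; 0.617 · r_yy = 0.3503; r_yy = 0.3503 / 0.617 ≈ 0.568.

0.568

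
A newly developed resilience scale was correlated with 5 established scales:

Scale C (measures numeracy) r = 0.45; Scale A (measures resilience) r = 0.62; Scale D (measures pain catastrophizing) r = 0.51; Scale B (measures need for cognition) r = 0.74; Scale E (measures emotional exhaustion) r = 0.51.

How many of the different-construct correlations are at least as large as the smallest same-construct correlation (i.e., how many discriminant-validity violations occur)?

1

Convergent (same construct = resilience): Scale A.
Smallest convergent = 0.62. Discriminant values: 0.45, 0.51, 0.74, 0.51; count ≥ 0.62 → 1.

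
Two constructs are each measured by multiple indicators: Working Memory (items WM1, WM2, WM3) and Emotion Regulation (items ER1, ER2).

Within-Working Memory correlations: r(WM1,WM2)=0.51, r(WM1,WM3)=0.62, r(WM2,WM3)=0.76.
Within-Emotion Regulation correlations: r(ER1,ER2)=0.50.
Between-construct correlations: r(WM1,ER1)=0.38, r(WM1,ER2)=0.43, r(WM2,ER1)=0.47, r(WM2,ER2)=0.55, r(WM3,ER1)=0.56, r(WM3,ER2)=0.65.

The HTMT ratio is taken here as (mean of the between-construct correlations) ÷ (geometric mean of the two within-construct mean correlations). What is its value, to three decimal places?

Mean between = 3.04/6 = 0.5067.
Mean within-WM = 1.89/3 = 0.6300; mean within-ER = 0.50/1 = 0.5000.
Geometric mean = √(0.6300 × 0.5000) = 0.5612.
HTMT = 0.5067 / 0.5612 = 0.903.

0.903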